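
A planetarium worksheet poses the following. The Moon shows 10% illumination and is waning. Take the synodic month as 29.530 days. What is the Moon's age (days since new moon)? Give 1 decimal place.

26.5 days

cos θ = 1 − 2f = 0.800, giving a principal value of 36.9°.
A waning Moon lies in 180°–360°, so θ = 360° − 36.9° = 323.1°.
That fraction of the synodic month is 323.1/360 × 29.530 d ≈ 26.51 d.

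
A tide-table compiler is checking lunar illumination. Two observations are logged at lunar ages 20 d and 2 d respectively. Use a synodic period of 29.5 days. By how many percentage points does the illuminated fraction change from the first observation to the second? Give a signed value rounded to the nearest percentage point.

-67 pp

First observation: θ = 360°·20/29.5 = 244.1°, so f = 0.719.
Second observation: θ = 24.4°, f = 0.045.
Δf = 0.045 − 0.719 = -0.674, i.e. -67 pp.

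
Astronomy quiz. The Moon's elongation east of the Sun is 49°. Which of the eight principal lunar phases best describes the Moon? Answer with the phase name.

49° lies in the waxing crescent sector of the 8-phase cycle.

waxing crescent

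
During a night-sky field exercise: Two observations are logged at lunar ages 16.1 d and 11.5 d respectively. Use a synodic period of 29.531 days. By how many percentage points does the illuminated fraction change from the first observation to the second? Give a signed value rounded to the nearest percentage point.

First observation: θ = 360°·16.1/29.531 = 196.3°, so f = 0.980.
Second observation: θ = 140.2°, f = 0.884.
Δf = 0.884 − 0.980 = -0.096, i.e. -10 pp.

-10 pp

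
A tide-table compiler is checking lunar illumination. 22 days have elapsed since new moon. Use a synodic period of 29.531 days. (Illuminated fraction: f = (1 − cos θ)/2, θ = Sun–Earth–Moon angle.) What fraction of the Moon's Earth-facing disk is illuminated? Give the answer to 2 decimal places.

Elongation θ = 360° × 22/29.531 ≈ 268.2°.
With cos θ = (-0.032), the lit fraction is (1 − (-0.032))/2 ≈ 0.516.

0.52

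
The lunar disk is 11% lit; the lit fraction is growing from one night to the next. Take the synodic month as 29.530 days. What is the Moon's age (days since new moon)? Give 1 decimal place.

3.2 days

cos θ = 1 − 2f = 0.780, giving a principal value of 38.7°.
Waxing ⇒ before full, so θ = 38.7°.
At 360°/29.530 d per day, 38.7° corresponds to 3.18 days.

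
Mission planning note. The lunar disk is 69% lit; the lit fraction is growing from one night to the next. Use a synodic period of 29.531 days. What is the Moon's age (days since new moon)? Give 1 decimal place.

From f = (1 − cos θ)/2: cos θ = 1 − 2×0.69 = -0.380; arccos → 112.3°.
Before full moon the principal value applies: θ = 112.3°.
Age = 29.531 × 112.3°/360° ≈ 9.21 days.

9.2 days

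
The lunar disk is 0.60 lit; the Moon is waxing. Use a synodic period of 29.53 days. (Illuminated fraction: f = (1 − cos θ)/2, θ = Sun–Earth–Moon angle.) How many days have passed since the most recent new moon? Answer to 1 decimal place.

8.3 days

cos θ = 1 − 2f = -0.200, giving a principal value of 101.5°.
The Moon is waxing (0°–180°), so θ = 101.5° directly.
Age = 29.53 × 101.5°/360° ≈ 8.33 days.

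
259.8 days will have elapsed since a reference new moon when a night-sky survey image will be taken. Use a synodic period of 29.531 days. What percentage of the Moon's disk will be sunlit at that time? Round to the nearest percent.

Reduce mod P: 259.8 − 8×29.531 = 23.55 d into the current lunation.
Phase angle: θ = 360°·(23.55 d)/(29.531 d) = 287.1°.
Illuminated fraction = (1 − cos 287.1°)/2 = (1 − 0.294)/2 ≈ 0.353, so 35%.

35%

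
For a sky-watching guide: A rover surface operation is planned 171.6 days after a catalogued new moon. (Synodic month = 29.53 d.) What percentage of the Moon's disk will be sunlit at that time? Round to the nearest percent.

31%

171.6 d spans 5 complete synodic months (5 × 29.53 = 147.65 d) plus 23.95 d.
Phase angle: θ = 360°·(23.95 d)/(29.53 d) = 292.0°.
Illuminated fraction = (1 − cos 292.0°)/2 = (1 − 0.374)/2 ≈ 0.313, so 31%.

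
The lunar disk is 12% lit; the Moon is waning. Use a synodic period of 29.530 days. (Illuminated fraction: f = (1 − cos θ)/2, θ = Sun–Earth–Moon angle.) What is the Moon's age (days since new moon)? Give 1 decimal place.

26.2 days

cos θ = 1 − 2f = 0.760, giving a principal value of 40.5°.
Waning ⇒ past full, so θ = 360° − 40.5° = 319.5°.
That fraction of the synodic month is 319.5/360 × 29.530 d ≈ 26.20 d.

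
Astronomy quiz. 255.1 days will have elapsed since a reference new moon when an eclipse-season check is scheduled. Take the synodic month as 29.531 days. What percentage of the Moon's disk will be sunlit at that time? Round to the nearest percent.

82%

255.1/29.531 = 8.638 lunations, so 8 complete cycles and 18.85 d into the next.
The Moon has covered 18.85/29.531 of its cycle, so θ ≈ 360° × 18.85/29.531 = 229.8°.
With cos θ = (-0.645), the lit fraction is (1 − (-0.645))/2 ≈ 0.823, so 82%.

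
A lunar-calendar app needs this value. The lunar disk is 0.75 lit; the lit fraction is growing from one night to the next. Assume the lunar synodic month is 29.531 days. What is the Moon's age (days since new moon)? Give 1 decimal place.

9.8 days

cos θ = 1 − 2f = -0.500, giving a principal value of 120.0°.
Before full moon the principal value applies: θ = 120.0°.
That fraction of the synodic month is 120.0/360 × 29.531 d ≈ 9.84 d.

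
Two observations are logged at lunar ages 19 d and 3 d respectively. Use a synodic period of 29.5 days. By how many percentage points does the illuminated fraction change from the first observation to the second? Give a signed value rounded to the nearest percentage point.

-71 percentage points

θ₁ = 360° × 19/29.5 = 231.9°, f₁ = (1 − cos θ₁)/2 = 0.809.
θ₂ = 360° × 3/29.5 = 36.6°, f₂ = (1 − cos θ₂)/2 = 0.099.
Change = f₂ − f₁ = -0.710 → -71 percentage points.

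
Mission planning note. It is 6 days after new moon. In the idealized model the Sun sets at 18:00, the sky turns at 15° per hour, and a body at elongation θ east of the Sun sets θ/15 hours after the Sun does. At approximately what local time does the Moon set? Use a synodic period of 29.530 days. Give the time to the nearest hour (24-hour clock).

Elongation θ = 360° × 6/29.530 ≈ 73.1°.
The Moon trails the Sun by θ/15 = 73.1/15 ≈ 4.88 hours.
18:00 + 4.88 h ≈ 22:53 → 23:00 to the nearest hour.

23:00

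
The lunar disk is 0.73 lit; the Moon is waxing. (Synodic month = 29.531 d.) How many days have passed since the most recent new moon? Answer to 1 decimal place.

Invert f = (1 − cos θ)/2 to get cos θ = 1 − 2(0.73) = -0.460, hence θ₀ = arccos -0.460 = 117.4°.
The Moon is waxing (0°–180°), so θ = 117.4° directly.
Age = 29.531 × 117.4°/360° ≈ 9.63 days.

9.6 days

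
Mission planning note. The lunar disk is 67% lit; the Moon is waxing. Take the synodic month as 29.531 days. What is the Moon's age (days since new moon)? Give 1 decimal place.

9.0 days

From f = (1 − cos θ)/2: cos θ = 1 − 2×0.67 = -0.340; arccos → 109.9°.
Before full moon the principal value applies: θ = 109.9°.
Age = 29.531 × 109.9°/360° ≈ 9.01 days.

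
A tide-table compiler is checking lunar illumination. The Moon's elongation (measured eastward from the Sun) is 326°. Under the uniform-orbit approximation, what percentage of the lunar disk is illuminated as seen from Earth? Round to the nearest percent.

9%

f = (1 − cos 326°)/2 = (1 − 0.829)/2 ≈ 0.085, i.e. 9%.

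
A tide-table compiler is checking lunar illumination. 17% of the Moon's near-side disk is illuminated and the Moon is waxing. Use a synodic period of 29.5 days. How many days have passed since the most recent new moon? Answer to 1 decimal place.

4.0 days

Invert f = (1 − cos θ)/2 to get cos θ = 1 − 2(0.17) = 0.660, hence θ₀ = arccos 0.660 = 48.7°.
The Moon is waxing (0°–180°), so θ = 48.7° directly.
Age = 29.5 × 48.7°/360° ≈ 3.99 days.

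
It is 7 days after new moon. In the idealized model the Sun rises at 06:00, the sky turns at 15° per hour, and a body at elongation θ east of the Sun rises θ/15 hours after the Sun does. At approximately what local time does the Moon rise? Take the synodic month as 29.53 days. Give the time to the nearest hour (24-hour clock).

Phase angle: θ = 360°·(7 d)/(29.53 d) = 85.3°.
The Moon trails the Sun by θ/15 = 85.3/15 ≈ 5.69 hours.
06:00 + 5.69 h ≈ 11:41 → 12:00 to the nearest hour.

12:00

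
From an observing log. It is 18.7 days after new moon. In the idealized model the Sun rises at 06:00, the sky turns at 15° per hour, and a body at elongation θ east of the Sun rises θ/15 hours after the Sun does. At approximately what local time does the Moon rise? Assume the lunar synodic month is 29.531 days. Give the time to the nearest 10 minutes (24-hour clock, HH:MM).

21:10

Elongation θ = 360° × 18.7/29.531 ≈ 228.0°.
At 15° of sky rotation per hour, 228.0° corresponds to a 15.20 h lag.
06:00 + 15.198 h ≈ 21:12 → 21:10 to the nearest ten minutes.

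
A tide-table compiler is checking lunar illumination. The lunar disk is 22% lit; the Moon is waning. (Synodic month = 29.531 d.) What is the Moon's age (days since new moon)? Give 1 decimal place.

cos θ = 1 − 2f = 0.560, giving a principal value of 55.9°.
Waning ⇒ past full, so θ = 360° − 55.9° = 304.1°.
At 360°/29.531 d per day, 304.1° corresponds to 24.94 days.

24.9 days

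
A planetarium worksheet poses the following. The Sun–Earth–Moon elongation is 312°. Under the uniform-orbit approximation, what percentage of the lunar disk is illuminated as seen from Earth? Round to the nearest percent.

17%

cos 312° = 0.669, so f = (1 − 0.669)/2 = 0.165, i.e. 17%.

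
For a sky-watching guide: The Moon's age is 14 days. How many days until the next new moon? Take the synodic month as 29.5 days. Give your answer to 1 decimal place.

The next new moon completes the synodic month: 29.5 − 14 = 15.500 days.

15.5 days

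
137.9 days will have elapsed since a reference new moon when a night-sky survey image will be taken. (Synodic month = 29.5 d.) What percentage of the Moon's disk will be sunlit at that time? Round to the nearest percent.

Reduce mod P: 137.9 − 4×29.5 = 19.90 d into the current lunation.
Phase angle: θ = 360°·(19.90 d)/(29.5 d) = 242.8°.
cos 242.8° = (-0.456), so f = (1 − (-0.456))/2 = 0.728, so 73%.

73%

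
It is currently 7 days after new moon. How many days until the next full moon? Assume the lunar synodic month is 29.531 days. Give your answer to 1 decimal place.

7.8 days

Full moon occurs at elongation 180°, i.e. at age 29.531 × 180/360 = 14.765 d.
That is 14.765 − 7 = 7.765 days ahead.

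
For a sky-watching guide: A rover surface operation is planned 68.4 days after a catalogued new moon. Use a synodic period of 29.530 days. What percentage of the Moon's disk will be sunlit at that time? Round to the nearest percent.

Reduce mod P: 68.4 − 2×29.530 = 9.34 d into the current lunation.
The Moon has covered 9.34/29.530 of its cycle, so θ ≈ 360° × 9.34/29.530 = 113.9°.
With cos θ = (-0.405), the lit fraction is (1 − (-0.405))/2 ≈ 0.702, so 70%.

70%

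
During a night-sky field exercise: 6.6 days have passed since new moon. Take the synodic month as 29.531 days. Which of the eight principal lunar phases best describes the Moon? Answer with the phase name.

first quarter

At 6.6/29.531 of the cycle, θ ≈ 80° — the first quarter range.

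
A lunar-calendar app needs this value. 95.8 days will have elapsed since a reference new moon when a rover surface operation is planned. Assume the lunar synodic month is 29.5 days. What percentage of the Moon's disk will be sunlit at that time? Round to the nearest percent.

Reduce mod P: 95.8 − 3×29.5 = 7.30 d into the current lunation.
Phase angle: θ = 360°·(7.30 d)/(29.5 d) = 89.1°.
Illuminated fraction = (1 − cos 89.1°)/2 = (1 − 0.016)/2 ≈ 0.492, so 49%.

49%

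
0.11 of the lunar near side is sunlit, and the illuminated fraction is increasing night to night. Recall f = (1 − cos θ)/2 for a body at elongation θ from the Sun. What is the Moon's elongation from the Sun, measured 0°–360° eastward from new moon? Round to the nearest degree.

Invert f = (1 − cos θ)/2 to get cos θ = 1 − 2(0.11) = 0.780, hence θ₀ = arccos 0.780 = 38.7°.
The Moon is waxing (0°–180°), so θ = 38.7° directly.

39°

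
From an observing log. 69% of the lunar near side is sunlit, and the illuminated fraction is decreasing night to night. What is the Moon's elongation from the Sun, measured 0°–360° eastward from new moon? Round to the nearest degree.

Invert f = (1 − cos θ)/2 to get cos θ = 1 − 2(0.69) = -0.380, hence θ₀ = arccos -0.380 = 112.3°.
A waning Moon lies in 180°–360°, so θ = 360° − 112.3° = 247.7°.

248°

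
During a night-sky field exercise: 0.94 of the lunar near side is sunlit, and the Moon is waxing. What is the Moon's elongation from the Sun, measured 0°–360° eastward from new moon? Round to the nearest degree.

From f = (1 − cos θ)/2: cos θ = 1 − 2×0.94 = -0.880; arccos → 151.6°.
The Moon is waxing (0°–180°), so θ = 151.6° directly.

152°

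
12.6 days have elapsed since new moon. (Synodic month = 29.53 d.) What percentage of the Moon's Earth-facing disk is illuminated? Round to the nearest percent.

95%

Elongation θ = 360° × 12.6/29.53 ≈ 153.6°.
cos 153.6° = (-0.896), so f = (1 − (-0.896))/2 = 0.948, so 95%.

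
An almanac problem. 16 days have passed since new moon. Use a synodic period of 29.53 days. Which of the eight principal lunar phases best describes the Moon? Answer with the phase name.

At 16/29.53 of the cycle, θ ≈ 195° — the full moon range.

full moon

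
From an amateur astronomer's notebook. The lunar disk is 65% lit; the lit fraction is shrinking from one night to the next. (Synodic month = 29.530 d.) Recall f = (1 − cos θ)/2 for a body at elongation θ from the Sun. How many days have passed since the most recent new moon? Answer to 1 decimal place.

20.7 days

cos θ = 1 − 2f = -0.300, giving a principal value of 107.5°.
Waning ⇒ past full, so θ = 360° − 107.5° = 252.5°.
At 360°/29.530 d per day, 252.5° corresponds to 20.72 days.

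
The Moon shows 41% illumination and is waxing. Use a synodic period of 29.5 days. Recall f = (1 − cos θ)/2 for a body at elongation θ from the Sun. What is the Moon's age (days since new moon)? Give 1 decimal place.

Invert f = (1 − cos θ)/2 to get cos θ = 1 − 2(0.41) = 0.180, hence θ₀ = arccos 0.180 = 79.6°.
Before full moon the principal value applies: θ = 79.6°.
At 360°/29.5 d per day, 79.6° corresponds to 6.53 days.

6.5 days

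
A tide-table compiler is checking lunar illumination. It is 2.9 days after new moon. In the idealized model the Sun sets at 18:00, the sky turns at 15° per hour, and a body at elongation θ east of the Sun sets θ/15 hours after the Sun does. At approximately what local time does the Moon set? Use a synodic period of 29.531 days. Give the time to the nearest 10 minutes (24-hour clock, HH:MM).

20:20

Phase angle: θ = 360°·(2.9 d)/(29.531 d) = 35.4°.
At 15° of sky rotation per hour, 35.4° corresponds to a 2.36 h lag.
18:00 + 2.357 h ≈ 20:21 → 20:20 to the nearest ten minutes.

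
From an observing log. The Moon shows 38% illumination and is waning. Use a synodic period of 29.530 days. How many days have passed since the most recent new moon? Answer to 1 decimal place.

23.3 days

Invert f = (1 − cos θ)/2 to get cos θ = 1 − 2(0.38) = 0.240, hence θ₀ = arccos 0.240 = 76.1°.
Since the Moon is past full (waning), take the reflex angle: θ = 360° − 76.1° = 283.9°.
At 360°/29.530 d per day, 283.9° corresponds to 23.29 days.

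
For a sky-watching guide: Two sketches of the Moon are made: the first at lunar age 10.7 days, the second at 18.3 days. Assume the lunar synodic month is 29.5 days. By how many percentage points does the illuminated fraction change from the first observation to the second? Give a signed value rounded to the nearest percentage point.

θ₁ = 360° × 10.7/29.5 = 130.6°, f₁ = (1 − cos θ₁)/2 = 0.825.
θ₂ = 360° × 18.3/29.5 = 223.3°, f₂ = (1 − cos θ₂)/2 = 0.864.
Change = f₂ − f₁ = +0.039 → +4 percentage points.

+4 percentage points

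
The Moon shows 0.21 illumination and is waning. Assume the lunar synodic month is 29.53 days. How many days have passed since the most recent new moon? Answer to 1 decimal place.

cos θ = 1 − 2f = 0.580, giving a principal value of 54.5°.
A waning Moon lies in 180°–360°, so θ = 360° − 54.5° = 305.5°.
That fraction of the synodic month is 305.5/360 × 29.53 d ≈ 25.06 d.

25.1 days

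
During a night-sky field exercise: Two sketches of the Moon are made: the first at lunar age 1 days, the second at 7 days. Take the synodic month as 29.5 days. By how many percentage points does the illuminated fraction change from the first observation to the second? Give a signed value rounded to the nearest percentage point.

+45 percentage points

First observation: θ = 360°·1/29.5 = 12.2°, so f = 0.011.
Second observation: θ = 85.4°, f = 0.460.
Δf = 0.460 − 0.011 = +0.449, i.e. +45 pp.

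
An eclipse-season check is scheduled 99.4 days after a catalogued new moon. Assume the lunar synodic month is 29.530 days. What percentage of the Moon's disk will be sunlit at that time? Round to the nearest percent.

99.4/29.530 = 3.366 lunations, so 3 complete cycles and 10.81 d into the next.
Elongation θ = 360° × 10.81/29.530 ≈ 131.8°.
With cos θ = (-0.666), the lit fraction is (1 − (-0.666))/2 ≈ 0.833, so 83%.

83%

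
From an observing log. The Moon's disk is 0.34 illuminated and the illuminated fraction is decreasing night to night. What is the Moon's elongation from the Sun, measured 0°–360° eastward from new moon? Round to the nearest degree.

From f = (1 − cos θ)/2: cos θ = 1 − 2×0.34 = 0.320; arccos → 71.3°.
Waning ⇒ past full, so θ = 360° − 71.3° = 288.7°.

289°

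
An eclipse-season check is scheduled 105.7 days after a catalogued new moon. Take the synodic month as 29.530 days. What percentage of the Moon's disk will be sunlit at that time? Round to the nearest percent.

Reduce mod P: 105.7 − 3×29.530 = 17.11 d into the current lunation.
The Moon has covered 17.11/29.530 of its cycle, so θ ≈ 360° × 17.11/29.530 = 208.6°.
cos 208.6° = (-0.878), so f = (1 − (-0.878))/2 = 0.939, so 94%.

94%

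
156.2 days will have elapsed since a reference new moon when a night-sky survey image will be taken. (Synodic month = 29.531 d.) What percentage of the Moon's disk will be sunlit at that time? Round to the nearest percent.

62%

156.2 d spans 5 complete synodic months (5 × 29.531 = 147.66 d) plus 8.54 d.
The Moon has covered 8.54/29.531 of its cycle, so θ ≈ 360° × 8.54/29.531 = 104.2°.
Illuminated fraction = (1 − cos 104.2°)/2 = (1 − (-0.245))/2 ≈ 0.622, so 62%.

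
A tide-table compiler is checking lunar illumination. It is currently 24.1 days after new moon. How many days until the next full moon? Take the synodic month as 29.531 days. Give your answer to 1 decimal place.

Full moon is 0.5 of the way through the cycle: age 0.5 × 29.531 = 14.765 d.
This lunation's full moon (14.765 d) has passed, so add one period: 44.296 − 24.1 = 20.196 days.

20.2 days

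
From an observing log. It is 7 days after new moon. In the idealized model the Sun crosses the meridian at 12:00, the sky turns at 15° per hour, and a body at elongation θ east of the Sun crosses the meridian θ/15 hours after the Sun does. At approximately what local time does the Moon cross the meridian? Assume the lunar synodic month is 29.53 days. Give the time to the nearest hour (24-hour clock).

The Moon has covered 7/29.53 of its cycle, so θ ≈ 360° × 7/29.53 = 85.3°.
Delay after the Sun = 85.3° / (15°/h) ≈ 5.69 h.
12:00 + 5.69 h ≈ 17:41 → 18:00 to the nearest hour.

18:00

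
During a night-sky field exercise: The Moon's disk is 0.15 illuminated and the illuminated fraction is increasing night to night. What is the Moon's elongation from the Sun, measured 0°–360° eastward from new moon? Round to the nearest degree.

From f = (1 − cos θ)/2: cos θ = 1 − 2×0.15 = 0.700; arccos → 45.6°.
The Moon is waxing (0°–180°), so θ = 45.6° directly.

46°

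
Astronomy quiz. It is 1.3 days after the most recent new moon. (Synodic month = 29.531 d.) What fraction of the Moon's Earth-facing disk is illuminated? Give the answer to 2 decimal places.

0.02

Phase angle: θ = 360°·(1.3 d)/(29.531 d) = 15.8°.
cos 15.8° = 0.962, so f = (1 − 0.962)/2 = 0.019.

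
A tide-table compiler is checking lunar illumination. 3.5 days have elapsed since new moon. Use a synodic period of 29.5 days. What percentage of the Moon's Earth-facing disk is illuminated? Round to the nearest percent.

13%

Phase angle: θ = 360°·(3.5 d)/(29.5 d) = 42.7°.
Illuminated fraction = (1 − cos 42.7°)/2 = (1 − 0.735)/2 ≈ 0.133, so 13%.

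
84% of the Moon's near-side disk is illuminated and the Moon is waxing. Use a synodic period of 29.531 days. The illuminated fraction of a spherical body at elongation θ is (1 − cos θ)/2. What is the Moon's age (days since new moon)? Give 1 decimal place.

cos θ = 1 − 2f = -0.680, giving a principal value of 132.8°.
Before full moon the principal value applies: θ = 132.8°.
That fraction of the synodic month is 132.8/360 × 29.531 d ≈ 10.90 d.

10.9 days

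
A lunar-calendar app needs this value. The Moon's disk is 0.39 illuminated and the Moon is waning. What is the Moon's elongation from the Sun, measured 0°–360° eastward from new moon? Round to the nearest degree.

cos θ = 1 − 2f = 0.220, giving a principal value of 77.3°.
Waning ⇒ past full, so θ = 360° − 77.3° = 282.7°.

283°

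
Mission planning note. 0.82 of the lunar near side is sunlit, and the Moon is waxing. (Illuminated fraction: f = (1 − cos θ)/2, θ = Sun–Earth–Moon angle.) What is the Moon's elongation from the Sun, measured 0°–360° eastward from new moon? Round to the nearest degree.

Invert f = (1 − cos θ)/2 to get cos θ = 1 − 2(0.82) = -0.640, hence θ₀ = arccos -0.640 = 129.8°.
The Moon is waxing (0°–180°), so θ = 129.8° directly.

130°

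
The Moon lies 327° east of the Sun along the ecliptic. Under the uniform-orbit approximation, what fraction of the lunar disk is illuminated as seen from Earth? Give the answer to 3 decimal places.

0.081

Half-versine of 327°: (1 − 0.839)/2 = 0.081.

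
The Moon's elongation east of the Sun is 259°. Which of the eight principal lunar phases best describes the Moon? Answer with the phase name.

The last quarter sector spans roughly 248°–292°; 259° falls inside it.

last quarter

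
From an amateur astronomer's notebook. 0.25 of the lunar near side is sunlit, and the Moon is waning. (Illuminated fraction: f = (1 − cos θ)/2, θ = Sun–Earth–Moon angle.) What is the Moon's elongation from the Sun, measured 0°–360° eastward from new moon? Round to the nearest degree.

300°

Invert f = (1 − cos θ)/2 to get cos θ = 1 − 2(0.25) = 0.500, hence θ₀ = arccos 0.500 = 60.0°.
A waning Moon lies in 180°–360°, so θ = 360° − 60.0° = 300.0°.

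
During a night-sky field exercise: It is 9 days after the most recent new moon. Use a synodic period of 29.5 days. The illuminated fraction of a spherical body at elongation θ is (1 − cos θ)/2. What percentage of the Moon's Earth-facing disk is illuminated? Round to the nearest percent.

67%

The Moon has covered 9/29.5 of its cycle, so θ ≈ 360° × 9/29.5 = 109.8°.
Illuminated fraction = (1 − cos 109.8°)/2 = (1 − (-0.339))/2 ≈ 0.670, so 67%.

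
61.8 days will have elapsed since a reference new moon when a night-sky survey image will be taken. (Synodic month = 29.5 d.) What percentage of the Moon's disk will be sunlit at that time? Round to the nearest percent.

Reduce mod P: 61.8 − 2×29.5 = 2.80 d into the current lunation.
Phase angle: θ = 360°·(2.80 d)/(29.5 d) = 34.2°.
cos 34.2° = 0.827, so f = (1 − 0.827)/2 = 0.086, so 9%.

9%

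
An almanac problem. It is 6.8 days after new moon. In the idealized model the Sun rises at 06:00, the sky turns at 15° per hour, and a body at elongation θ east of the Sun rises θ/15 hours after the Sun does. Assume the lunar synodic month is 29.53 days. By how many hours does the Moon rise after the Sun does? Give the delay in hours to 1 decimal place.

5.5 h

Elongation θ = 360° × 6.8/29.53 ≈ 82.9°.
Delay after the Sun = 82.9° / (15°/h) ≈ 5.53 h.
So the Moon rises 5.53 h after the Sun.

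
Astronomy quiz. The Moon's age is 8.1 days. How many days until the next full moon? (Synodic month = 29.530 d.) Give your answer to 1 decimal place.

6.7 days

Full moon occurs at elongation 180°, i.e. at age 29.530 × 180/360 = 14.765 d.
So 6.665 days remain (14.765 − 8.1).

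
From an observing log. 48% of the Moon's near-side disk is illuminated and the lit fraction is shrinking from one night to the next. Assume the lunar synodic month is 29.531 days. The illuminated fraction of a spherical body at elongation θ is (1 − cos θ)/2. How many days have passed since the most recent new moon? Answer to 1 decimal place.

From f = (1 − cos θ)/2: cos θ = 1 − 2×0.48 = 0.040; arccos → 87.7°.
Since the Moon is past full (waning), take the reflex angle: θ = 360° − 87.7° = 272.3°.
Age = 29.531 × 272.3°/360° ≈ 22.34 days.

22.3 days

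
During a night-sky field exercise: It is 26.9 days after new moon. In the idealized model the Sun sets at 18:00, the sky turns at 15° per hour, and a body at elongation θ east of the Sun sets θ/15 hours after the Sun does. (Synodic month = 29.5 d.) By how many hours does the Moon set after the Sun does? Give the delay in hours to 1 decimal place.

The Moon has covered 26.9/29.5 of its cycle, so θ ≈ 360° × 26.9/29.5 = 328.3°.
Delay after the Sun = 328.3° / (15°/h) ≈ 21.88 h.
So the Moon sets 21.88 h after the Sun.

21.9 h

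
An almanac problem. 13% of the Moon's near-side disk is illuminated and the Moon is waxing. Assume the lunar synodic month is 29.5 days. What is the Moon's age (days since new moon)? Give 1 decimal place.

3.5 days

cos θ = 1 − 2f = 0.740, giving a principal value of 42.3°.
Waxing ⇒ before full, so θ = 42.3°.
Age = 29.5 × 42.3°/360° ≈ 3.46 days.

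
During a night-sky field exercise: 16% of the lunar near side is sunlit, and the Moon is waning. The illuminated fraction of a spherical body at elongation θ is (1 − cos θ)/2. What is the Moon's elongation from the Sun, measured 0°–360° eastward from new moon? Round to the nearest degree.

313°

cos θ = 1 − 2f = 0.680, giving a principal value of 47.2°.
Waning ⇒ past full, so θ = 360° − 47.2° = 312.8°.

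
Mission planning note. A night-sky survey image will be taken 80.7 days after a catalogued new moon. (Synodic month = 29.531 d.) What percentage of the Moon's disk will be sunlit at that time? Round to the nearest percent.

80.7 d spans 2 complete synodic months (2 × 29.531 = 59.06 d) plus 21.64 d.
Elongation θ = 360° × 21.64/29.531 ≈ 263.8°.
Illuminated fraction = (1 − cos 263.8°)/2 = (1 − (-0.108))/2 ≈ 0.554, so 55%.

55%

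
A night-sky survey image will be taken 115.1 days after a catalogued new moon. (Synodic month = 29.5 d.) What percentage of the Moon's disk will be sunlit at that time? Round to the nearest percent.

Reduce mod P: 115.1 − 3×29.5 = 26.60 d into the current lunation.
Phase angle: θ = 360°·(26.60 d)/(29.5 d) = 324.6°.
cos 324.6° = 0.815, so f = (1 − 0.815)/2 = 0.092, so 9%.

9%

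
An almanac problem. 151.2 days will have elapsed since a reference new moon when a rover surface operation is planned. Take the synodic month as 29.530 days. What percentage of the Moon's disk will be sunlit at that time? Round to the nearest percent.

151.2/29.530 = 5.120 lunations, so 5 complete cycles and 3.55 d into the next.
The Moon has covered 3.55/29.530 of its cycle, so θ ≈ 360° × 3.55/29.530 = 43.3°.
cos 43.3° = 0.728, so f = (1 − 0.728)/2 = 0.136, so 14%.

14%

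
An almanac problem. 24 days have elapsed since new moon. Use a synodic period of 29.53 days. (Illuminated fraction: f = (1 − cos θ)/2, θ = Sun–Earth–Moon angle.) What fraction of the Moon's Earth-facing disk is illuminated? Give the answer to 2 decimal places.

0.31

The Moon has covered 24/29.53 of its cycle, so θ ≈ 360° × 24/29.53 = 292.6°.
cos 292.6° = 0.384, so f = (1 − 0.384)/2 = 0.308.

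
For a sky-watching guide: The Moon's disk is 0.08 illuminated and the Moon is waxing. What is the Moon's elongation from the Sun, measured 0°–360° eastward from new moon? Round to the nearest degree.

33°

From f = (1 − cos θ)/2: cos θ = 1 − 2×0.08 = 0.840; arccos → 32.9°.
Waxing ⇒ before full, so θ = 32.9°.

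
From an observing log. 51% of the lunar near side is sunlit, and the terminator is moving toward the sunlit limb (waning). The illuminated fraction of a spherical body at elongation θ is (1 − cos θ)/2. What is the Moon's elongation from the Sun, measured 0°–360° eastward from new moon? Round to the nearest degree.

269°

From f = (1 − cos θ)/2: cos θ = 1 − 2×0.51 = -0.020; arccos → 91.1°.
A waning Moon lies in 180°–360°, so θ = 360° − 91.1° = 268.9°.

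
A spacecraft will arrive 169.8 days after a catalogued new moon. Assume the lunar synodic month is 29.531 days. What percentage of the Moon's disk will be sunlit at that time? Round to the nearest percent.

50%

Reduce mod P: 169.8 − 5×29.531 = 22.15 d into the current lunation.
The Moon has covered 22.15/29.531 of its cycle, so θ ≈ 360° × 22.15/29.531 = 270.0°.
With cos θ = (-0.001), the lit fraction is (1 − (-0.001))/2 ≈ 0.500, so 50%.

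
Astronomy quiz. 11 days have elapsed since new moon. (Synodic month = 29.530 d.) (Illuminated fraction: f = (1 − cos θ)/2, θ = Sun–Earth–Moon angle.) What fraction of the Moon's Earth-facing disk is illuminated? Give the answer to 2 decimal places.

Elongation θ = 360° × 11/29.530 ≈ 134.1°.
With cos θ = (-0.696), the lit fraction is (1 − (-0.696))/2 ≈ 0.848.

0.85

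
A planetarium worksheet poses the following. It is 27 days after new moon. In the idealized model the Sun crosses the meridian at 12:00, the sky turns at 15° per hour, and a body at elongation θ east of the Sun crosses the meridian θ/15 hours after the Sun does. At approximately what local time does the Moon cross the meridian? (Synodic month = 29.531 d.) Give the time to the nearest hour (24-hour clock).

Phase angle: θ = 360°·(27 d)/(29.531 d) = 329.1°.
The Moon trails the Sun by θ/15 = 329.1/15 ≈ 21.94 hours.
12:00 + 21.94 h ≈ 09:57 → 10:00 to the nearest hour.

10:00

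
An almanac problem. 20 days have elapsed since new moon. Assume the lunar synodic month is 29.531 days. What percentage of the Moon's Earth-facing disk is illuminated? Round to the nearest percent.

Elongation θ = 360° × 20/29.531 ≈ 243.8°.
With cos θ = (-0.441), the lit fraction is (1 − (-0.441))/2 ≈ 0.721, so 72%.

72%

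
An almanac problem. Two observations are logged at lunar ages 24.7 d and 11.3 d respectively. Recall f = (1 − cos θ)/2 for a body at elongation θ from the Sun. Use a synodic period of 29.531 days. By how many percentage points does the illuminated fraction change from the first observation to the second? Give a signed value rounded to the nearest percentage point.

First observation: θ = 360°·24.7/29.531 = 301.1°, so f = 0.242.
Second observation: θ = 137.8°, f = 0.870.
Δf = 0.870 − 0.242 = +0.628, i.e. +63 pp.

+63 percentage points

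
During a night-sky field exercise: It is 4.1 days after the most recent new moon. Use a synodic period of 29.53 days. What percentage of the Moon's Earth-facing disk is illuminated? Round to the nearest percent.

18%

The Moon has covered 4.1/29.53 of its cycle, so θ ≈ 360° × 4.1/29.53 = 50.0°.
With cos θ = 0.643, the lit fraction is (1 − 0.643)/2 ≈ 0.178, so 18%.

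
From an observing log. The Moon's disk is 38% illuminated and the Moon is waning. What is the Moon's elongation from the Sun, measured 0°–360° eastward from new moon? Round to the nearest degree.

cos θ = 1 − 2f = 0.240, giving a principal value of 76.1°.
Waning ⇒ past full, so θ = 360° − 76.1° = 283.9°.

284°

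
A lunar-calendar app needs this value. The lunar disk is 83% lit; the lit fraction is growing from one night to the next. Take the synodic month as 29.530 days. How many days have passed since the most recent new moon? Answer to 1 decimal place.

From f = (1 − cos θ)/2: cos θ = 1 − 2×0.83 = -0.660; arccos → 131.3°.
Waxing ⇒ before full, so θ = 131.3°.
Age = 29.530 × 131.3°/360° ≈ 10.77 days.

10.8 days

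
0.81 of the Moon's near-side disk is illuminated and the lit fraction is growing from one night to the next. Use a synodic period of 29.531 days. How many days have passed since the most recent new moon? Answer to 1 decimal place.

10.5 days

Invert f = (1 − cos θ)/2 to get cos θ = 1 − 2(0.81) = -0.620, hence θ₀ = arccos -0.620 = 128.3°.
The Moon is waxing (0°–180°), so θ = 128.3° directly.
That fraction of the synodic month is 128.3/360 × 29.531 d ≈ 10.53 d.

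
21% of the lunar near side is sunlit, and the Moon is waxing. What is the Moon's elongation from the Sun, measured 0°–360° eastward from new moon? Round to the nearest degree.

55°

Invert f = (1 − cos θ)/2 to get cos θ = 1 − 2(0.21) = 0.580, hence θ₀ = arccos 0.580 = 54.5°.
Before full moon the principal value applies: θ = 54.5°.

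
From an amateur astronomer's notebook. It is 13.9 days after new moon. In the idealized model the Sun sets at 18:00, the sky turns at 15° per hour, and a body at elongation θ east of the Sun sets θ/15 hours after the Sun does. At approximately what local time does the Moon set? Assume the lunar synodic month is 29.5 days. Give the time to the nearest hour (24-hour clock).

Elongation θ = 360° × 13.9/29.5 ≈ 169.6°.
At 15° of sky rotation per hour, 169.6° corresponds to a 11.31 h lag.
18:00 + 11.31 h ≈ 05:19 → 05:00 to the nearest hour.

05:00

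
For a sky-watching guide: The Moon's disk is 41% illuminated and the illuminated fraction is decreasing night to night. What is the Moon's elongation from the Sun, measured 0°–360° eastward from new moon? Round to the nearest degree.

280°

cos θ = 1 − 2f = 0.180, giving a principal value of 79.6°.
Since the Moon is past full (waning), take the reflex angle: θ = 360° − 79.6° = 280.4°.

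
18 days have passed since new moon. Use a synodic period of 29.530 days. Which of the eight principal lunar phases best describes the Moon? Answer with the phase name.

At 18/29.530 of the cycle, θ ≈ 219° — the waning gibbous range.

waning gibbous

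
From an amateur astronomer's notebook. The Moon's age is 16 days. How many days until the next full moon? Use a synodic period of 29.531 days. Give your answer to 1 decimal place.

Full moon is 0.5 of the way through the cycle: age 0.5 × 29.531 = 14.765 d.
Already past this cycle's full moon; the next is at 14.765 + 29.531 = 44.296 d, so 44.296 − 16 = 28.296 days.

28.3 days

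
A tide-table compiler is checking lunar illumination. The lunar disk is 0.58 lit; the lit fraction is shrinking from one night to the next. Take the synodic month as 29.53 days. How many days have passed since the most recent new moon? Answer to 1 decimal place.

21.4 days

From f = (1 − cos θ)/2: cos θ = 1 − 2×0.58 = -0.160; arccos → 99.2°.
Since the Moon is past full (waning), take the reflex angle: θ = 360° − 99.2° = 260.8°.
Age = 29.53 × 260.8°/360° ≈ 21.39 days.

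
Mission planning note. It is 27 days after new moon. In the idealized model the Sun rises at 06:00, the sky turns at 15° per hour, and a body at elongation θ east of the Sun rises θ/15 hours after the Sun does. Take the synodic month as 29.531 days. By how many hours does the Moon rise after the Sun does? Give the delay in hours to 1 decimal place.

21.9 h

Elongation θ = 360° × 27/29.531 ≈ 329.1°.
Delay after the Sun = 329.1° / (15°/h) ≈ 21.94 h.
So the Moon rises 21.94 h after the Sun.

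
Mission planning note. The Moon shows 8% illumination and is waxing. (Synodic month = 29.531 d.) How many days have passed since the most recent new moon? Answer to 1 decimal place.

2.7 days

From f = (1 − cos θ)/2: cos θ = 1 − 2×0.08 = 0.840; arccos → 32.9°.
Before full moon the principal value applies: θ = 32.9°.
Age = 29.531 × 32.9°/360° ≈ 2.70 days.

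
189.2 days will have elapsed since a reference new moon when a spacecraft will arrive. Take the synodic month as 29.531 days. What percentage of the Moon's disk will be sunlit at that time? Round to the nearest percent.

189.2/29.531 = 6.407 lunations, so 6 complete cycles and 12.01 d into the next.
Elongation θ = 360° × 12.01/29.531 ≈ 146.5°.
With cos θ = (-0.833), the lit fraction is (1 − (-0.833))/2 ≈ 0.917, so 92%.

92%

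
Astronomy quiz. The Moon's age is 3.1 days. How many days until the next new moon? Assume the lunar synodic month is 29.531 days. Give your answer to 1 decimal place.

26.4 days

One full lunation from the last new moon is 29.531 d; remaining = 29.531 − 3.1 = 26.431 d.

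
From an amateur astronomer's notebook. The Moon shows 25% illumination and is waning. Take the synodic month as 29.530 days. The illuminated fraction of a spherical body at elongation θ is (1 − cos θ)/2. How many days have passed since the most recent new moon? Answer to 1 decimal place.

24.6 days

From f = (1 − cos θ)/2: cos θ = 1 − 2×0.25 = 0.500; arccos → 60.0°.
Since the Moon is past full (waning), take the reflex angle: θ = 360° − 60.0° = 300.0°.
Age = 29.530 × 300.0°/360° ≈ 24.61 days.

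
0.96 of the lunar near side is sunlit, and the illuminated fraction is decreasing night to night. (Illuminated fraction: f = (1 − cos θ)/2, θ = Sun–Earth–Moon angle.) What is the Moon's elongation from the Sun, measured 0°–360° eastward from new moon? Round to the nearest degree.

203°

From f = (1 − cos θ)/2: cos θ = 1 − 2×0.96 = -0.920; arccos → 156.9°.
A waning Moon lies in 180°–360°, so θ = 360° − 156.9° = 203.1°.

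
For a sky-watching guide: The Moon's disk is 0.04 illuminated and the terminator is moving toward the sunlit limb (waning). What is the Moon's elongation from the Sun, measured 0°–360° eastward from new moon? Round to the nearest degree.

337°

Invert f = (1 − cos θ)/2 to get cos θ = 1 − 2(0.04) = 0.920, hence θ₀ = arccos 0.920 = 23.1°.
Since the Moon is past full (waning), take the reflex angle: θ = 360° − 23.1° = 336.9°.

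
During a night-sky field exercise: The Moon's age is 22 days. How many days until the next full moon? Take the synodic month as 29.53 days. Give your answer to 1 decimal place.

Full moon occurs at elongation 180°, i.e. at age 29.53 × 180/360 = 14.765 d.
Already past this cycle's full moon; the next is at 14.765 + 29.53 = 44.295 d, so 44.295 − 22 = 22.295 days.

22.3 days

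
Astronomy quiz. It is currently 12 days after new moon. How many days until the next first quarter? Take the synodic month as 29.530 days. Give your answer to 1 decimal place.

First quarter occurs at elongation 90°, i.e. at age 29.530 × 90/360 = 7.383 d.
This lunation's first quarter (7.383 d) has passed, so add one period: 36.913 − 12 = 24.913 days.

24.9 days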